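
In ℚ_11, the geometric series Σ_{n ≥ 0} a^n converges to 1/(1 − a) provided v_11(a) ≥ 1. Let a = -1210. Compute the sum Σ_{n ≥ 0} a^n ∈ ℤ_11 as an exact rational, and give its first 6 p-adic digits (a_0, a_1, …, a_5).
Σ a^n = 1/(1 − a) = 1/1211;  first 6 digits = (1, 0, 1, 10, 0, 9)

v_11(a) = 2 ≥ 1, so the series converges in ℤ_11 to 1/(1 − a) = 1/(1 − (-1210)) = 1/1211. Expand this rational in ℤ_11: compute digits iteratively via d_i = x_i mod 11, x_{i+1} = (x_i − d_i)/11. The first 6 digits are (1, 0, 1, 10, 0, 9).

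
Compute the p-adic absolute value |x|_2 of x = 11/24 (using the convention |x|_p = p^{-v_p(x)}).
|11/24|_2 = 8

Step 1 — compute v_2(x) by factoring powers of 2 out of the numerator and denominator: v_2(11/24) = -3. Step 2 — apply |x|_p = p^{-v_p(x)} = 2^{3} = 8.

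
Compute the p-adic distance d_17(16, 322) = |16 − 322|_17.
d_17(16, 322) = 1/17

Step 1 — x − y = 16 − 322 = -306. Step 2 — v_17(-306) = 1 (factor: -306 = −(17^1 · 18); the sign does not affect v_p). Step 3 — |x − y|_17 = 17^{-1} = 1/17.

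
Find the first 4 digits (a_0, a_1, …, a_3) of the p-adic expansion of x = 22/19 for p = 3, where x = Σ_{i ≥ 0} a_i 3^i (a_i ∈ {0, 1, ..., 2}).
(a_0, …, a_3) = (1, 1, 0, 1)

v_3(22/19) = 0 (numerator and denominator both coprime to 3), so x ∈ ℤ_3^×. Compute digits iteratively via a_i = x_i mod 3, x_{i+1} = (x_i − a_i)/3, with x_0 = x:
  x_0 = 22/19;  a_0 = 1;  x_1 = (x_0 − 1)/3 = 1/19
  x_1 = 1/19;  a_1 = 1;  x_2 = (x_1 − 1)/3 = -6/19
  x_2 = -6/19;  a_2 = 0;  x_3 = (x_2 − 0)/3 = -2/19
  x_3 = -2/19;  a_3 = 1;  x_4 = (x_3 − 1)/3 = -7/19
Digits: (1, 1, 0, 1).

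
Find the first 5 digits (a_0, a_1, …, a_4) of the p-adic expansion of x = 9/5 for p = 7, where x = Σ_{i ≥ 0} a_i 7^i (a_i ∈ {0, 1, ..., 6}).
(a_0, …, a_4) = (6, 5, 2, 1, 4)

v_7(9/5) = 0 (numerator and denominator both coprime to 7), so x ∈ ℤ_7^×. Compute digits iteratively via a_i = x_i mod 7, x_{i+1} = (x_i − a_i)/7, with x_0 = x:
  x_0 = 9/5;  a_0 = 6;  x_1 = (x_0 − 6)/7 = -3/5
  x_1 = -3/5;  a_1 = 5;  x_2 = (x_1 − 5)/7 = -4/5
  x_2 = -4/5;  a_2 = 2;  x_3 = (x_2 − 2)/7 = -2/5
  x_3 = -2/5;  a_3 = 1;  x_4 = (x_3 − 1)/7 = -1/5
  x_4 = -1/5;  a_4 = 4;  x_5 = (x_4 − 4)/7 = -3/5
Digits: (6, 5, 2, 1, 4).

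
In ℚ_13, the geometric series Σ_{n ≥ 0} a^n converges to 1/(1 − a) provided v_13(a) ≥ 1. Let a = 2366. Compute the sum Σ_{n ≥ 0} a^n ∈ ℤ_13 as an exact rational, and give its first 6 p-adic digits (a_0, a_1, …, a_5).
Σ a^n = 1/(1 − a) = -1/2365;  first 6 digits = (1, 0, 1, 1, 1, 2)

v_13(a) = 2 ≥ 1, so the series converges in ℤ_13 to 1/(1 − a) = 1/(1 − 2366) = -1/2365. Expand this rational in ℤ_13: compute digits iteratively via d_i = x_i mod 13, x_{i+1} = (x_i − d_i)/13. The first 6 digits are (1, 0, 1, 1, 1, 2).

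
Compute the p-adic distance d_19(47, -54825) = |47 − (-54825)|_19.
d_19(47, -54825) = 1/6859

Step 1 — x − y = 47 − (-54825) = 54872. Step 2 — v_19(54872) = 3 (factor: 54872 = (19^3 · 8); the sign does not affect v_p). Step 3 — |x − y|_19 = 19^{-3} = 1/6859.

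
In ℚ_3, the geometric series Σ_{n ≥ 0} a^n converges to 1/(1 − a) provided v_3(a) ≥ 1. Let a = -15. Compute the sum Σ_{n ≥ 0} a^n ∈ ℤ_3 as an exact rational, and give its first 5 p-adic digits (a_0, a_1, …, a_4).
Σ a^n = 1/(1 − a) = 1/16;  first 5 digits = (1, 1, 2, 2, 0)

v_3(a) = 1 ≥ 1, so the series converges in ℤ_3 to 1/(1 − a) = 1/(1 − (-15)) = 1/16. Expand this rational in ℤ_3: compute digits iteratively via d_i = x_i mod 3, x_{i+1} = (x_i − d_i)/3. The first 5 digits are (1, 1, 2, 2, 0).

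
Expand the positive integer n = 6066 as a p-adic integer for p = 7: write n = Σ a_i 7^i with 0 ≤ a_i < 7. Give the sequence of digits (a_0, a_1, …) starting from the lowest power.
(a_0, a_1, …) = (4, 5, 4, 3, 2)

Repeated division by 7 gives the digits low-to-high: 6066 = 4 + 5·7^1 + 4·7^2 + 3·7^3 + 2·7^4. Digit sequence: (4, 5, 4, 3, 2).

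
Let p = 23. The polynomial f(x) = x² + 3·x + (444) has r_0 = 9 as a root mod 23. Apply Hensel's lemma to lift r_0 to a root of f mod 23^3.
r_2 = 5046 (mod 12167)

Hensel: r_{i+1} = r_i − f(r_i)·(f′(r_i))^{-1} mod 23^{i+2}, f′(x) = 2x + 3. Iterate:
  r_0 = 9 (mod 23)
  r_1 = 285 (mod 529)
  r_2 = 5046 (mod 12167)
Final: r = 5046 satisfies f(r) ≡ 0 mod 23^3.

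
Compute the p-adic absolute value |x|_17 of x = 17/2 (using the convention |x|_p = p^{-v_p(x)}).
|17/2|_17 = 1/17

Step 1 — compute v_17(x) by factoring powers of 17 out of the numerator and denominator: v_17(17/2) = 1. Step 2 — apply |x|_p = p^{-v_p(x)} = 17^{-1} = 1/17.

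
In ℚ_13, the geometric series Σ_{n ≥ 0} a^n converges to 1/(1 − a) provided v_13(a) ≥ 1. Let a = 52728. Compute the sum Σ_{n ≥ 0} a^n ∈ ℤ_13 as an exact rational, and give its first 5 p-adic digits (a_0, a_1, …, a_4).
Σ a^n = 1/(1 − a) = -1/52727;  first 5 digits = (1, 0, 0, 11, 1)

v_13(a) = 3 ≥ 1, so the series converges in ℤ_13 to 1/(1 − a) = 1/(1 − 52728) = -1/52727. Expand this rational in ℤ_13: compute digits iteratively via d_i = x_i mod 13, x_{i+1} = (x_i − d_i)/13. The first 5 digits are (1, 0, 0, 11, 1).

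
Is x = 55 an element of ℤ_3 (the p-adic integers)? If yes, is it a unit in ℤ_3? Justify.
x ∈ ℤ_3^× (unit); v_3(x) = 0

ℤ_3 = {x ∈ ℚ_3 : v_3(x) ≥ 0} and ℤ_3^× = {x ∈ ℤ_3 : v_3(x) = 0}. Here v_3(55) = v_3(num) − v_3(den) = 0; compare against these criteria.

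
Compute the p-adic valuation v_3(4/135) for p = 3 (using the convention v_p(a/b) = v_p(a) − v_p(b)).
v_3(4/135) = -3

Factor powers of 3 from the numerator and denominator of the reduced fraction: 4 = 3^0 · 4 and 135 = 3^3 · 5. Apply v_p(a/b) = v_p(a) − v_p(b): v_3(4/135) = 0 − 3 = -3.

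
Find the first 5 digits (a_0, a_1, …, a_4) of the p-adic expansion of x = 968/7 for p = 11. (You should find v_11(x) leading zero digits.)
(a_0, …, a_4) = (0, 0, 9, 4, 9)

v_11(968/7) = 2, so a_0 = ... = a_1 = 0. Factor out: x = 11^2 · u with u = 8/7 a unit in ℤ_11. Expand u iteratively via a_{v+i} = u_i mod 11, u_{i+1} = (u_i − a_{v+i})/11:
  u_0 = 8/7;  a_2 = 9;  u_1 = (u_0 − 9)/11 = -5/7
  u_1 = -5/7;  a_3 = 4;  u_2 = (u_1 − 4)/11 = -3/7
  u_2 = -3/7;  a_4 = 9;  u_3 = (u_2 − 9)/11 = -6/7
Digits: (0, 0, 9, 4, 9).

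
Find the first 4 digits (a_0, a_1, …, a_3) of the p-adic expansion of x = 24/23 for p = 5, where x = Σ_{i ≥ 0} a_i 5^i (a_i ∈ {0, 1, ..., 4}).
(a_0, …, a_3) = (3, 2, 3, 3)

v_5(24/23) = 0 (numerator and denominator both coprime to 5), so x ∈ ℤ_5^×. Compute digits iteratively via a_i = x_i mod 5, x_{i+1} = (x_i − a_i)/5, with x_0 = x:
  x_0 = 24/23;  a_0 = 3;  x_1 = (x_0 − 3)/5 = -9/23
  x_1 = -9/23;  a_1 = 2;  x_2 = (x_1 − 2)/5 = -11/23
  x_2 = -11/23;  a_2 = 3;  x_3 = (x_2 − 3)/5 = -16/23
  x_3 = -16/23;  a_3 = 3;  x_4 = (x_3 − 3)/5 = -17/23
Digits: (3, 2, 3, 3).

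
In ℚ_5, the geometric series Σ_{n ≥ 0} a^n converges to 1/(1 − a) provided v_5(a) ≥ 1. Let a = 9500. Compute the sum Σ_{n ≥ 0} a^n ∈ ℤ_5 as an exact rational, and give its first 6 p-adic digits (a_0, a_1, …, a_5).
Σ a^n = 1/(1 − a) = -1/9499;  first 6 digits = (1, 0, 0, 1, 0, 3)

v_5(a) = 3 ≥ 1, so the series converges in ℤ_5 to 1/(1 − a) = 1/(1 − 9500) = -1/9499. Expand this rational in ℤ_5: compute digits iteratively via d_i = x_i mod 5, x_{i+1} = (x_i − d_i)/5. The first 6 digits are (1, 0, 0, 1, 0, 3).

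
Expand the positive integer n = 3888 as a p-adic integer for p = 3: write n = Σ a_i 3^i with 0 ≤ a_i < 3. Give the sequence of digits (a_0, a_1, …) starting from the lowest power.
(a_0, a_1, …) = (0, 0, 0, 0, 0, 1, 2, 1)

Repeated division by 3 gives the digits low-to-high: 3888 = 1·3^5 + 2·3^6 + 1·3^7. Digit sequence: (0, 0, 0, 0, 0, 1, 2, 1).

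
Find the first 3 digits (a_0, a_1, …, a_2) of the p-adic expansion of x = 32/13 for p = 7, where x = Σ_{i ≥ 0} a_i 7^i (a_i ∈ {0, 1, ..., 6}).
(a_0, …, a_2) = (3, 1, 2)

v_7(32/13) = 0 (numerator and denominator both coprime to 7), so x ∈ ℤ_7^×. Compute digits iteratively via a_i = x_i mod 7, x_{i+1} = (x_i − a_i)/7, with x_0 = x:
  x_0 = 32/13;  a_0 = 3;  x_1 = (x_0 − 3)/7 = -1/13
  x_1 = -1/13;  a_1 = 1;  x_2 = (x_1 − 1)/7 = -2/13
  x_2 = -2/13;  a_2 = 2;  x_3 = (x_2 − 2)/7 = -4/13
Digits: (3, 1, 2).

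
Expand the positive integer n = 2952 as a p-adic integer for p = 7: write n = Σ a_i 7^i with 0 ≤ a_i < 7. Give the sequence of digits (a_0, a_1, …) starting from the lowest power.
(a_0, a_1, …) = (5, 1, 4, 1, 1)

Repeated division by 7 gives the digits low-to-high: 2952 = 5 + 1·7^1 + 4·7^2 + 1·7^3 + 1·7^4. Digit sequence: (5, 1, 4, 1, 1).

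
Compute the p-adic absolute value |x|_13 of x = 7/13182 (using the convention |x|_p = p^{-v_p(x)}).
|7/13182|_13 = 2197

Step 1 — compute v_13(x) by factoring powers of 13 out of the numerator and denominator: v_13(7/13182) = -3. Step 2 — apply |x|_p = p^{-v_p(x)} = 13^{3} = 2197.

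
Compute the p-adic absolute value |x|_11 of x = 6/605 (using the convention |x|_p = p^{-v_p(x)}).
|6/605|_11 = 121

Step 1 — compute v_11(x) by factoring powers of 11 out of the numerator and denominator: v_11(6/605) = -2. Step 2 — apply |x|_p = p^{-v_p(x)} = 11^{2} = 121.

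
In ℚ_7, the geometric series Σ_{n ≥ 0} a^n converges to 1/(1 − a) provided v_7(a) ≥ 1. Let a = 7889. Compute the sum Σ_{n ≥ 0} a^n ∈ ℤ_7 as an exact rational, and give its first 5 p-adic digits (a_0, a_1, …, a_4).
Σ a^n = 1/(1 − a) = -1/7888;  first 5 digits = (1, 0, 0, 2, 3)

v_7(a) = 3 ≥ 1, so the series converges in ℤ_7 to 1/(1 − a) = 1/(1 − 7889) = -1/7888. Expand this rational in ℤ_7: compute digits iteratively via d_i = x_i mod 7, x_{i+1} = (x_i − d_i)/7. The first 5 digits are (1, 0, 0, 2, 3).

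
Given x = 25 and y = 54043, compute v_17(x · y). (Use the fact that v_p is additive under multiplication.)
v_17(1351075) = 3

v_p(x) = 0 (factor: 25 = 17^0 · 25); v_p(y) = 3 (factor: 54043 = 17^3 · 11). Additivity: v_p(xy) = v_p(x) + v_p(y) = 0 + 3 = 3. (Direct check: xy = 1351075 = 17^3 · (275).)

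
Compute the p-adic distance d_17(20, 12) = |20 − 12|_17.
d_17(20, 12) = 1

Step 1 — x − y = 20 − 12 = 8. Step 2 — v_17(8) = 0 (factor: 8 = (17^0 · 8); the sign does not affect v_p). Step 3 — |x − y|_17 = 17^{0} = 1.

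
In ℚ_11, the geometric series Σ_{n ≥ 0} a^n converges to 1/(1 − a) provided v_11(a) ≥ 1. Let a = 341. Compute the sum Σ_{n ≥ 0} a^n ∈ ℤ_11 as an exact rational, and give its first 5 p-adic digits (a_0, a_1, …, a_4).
Σ a^n = 1/(1 − a) = -1/340;  first 5 digits = (1, 9, 6, 2, 4)

v_11(a) = 1 ≥ 1, so the series converges in ℤ_11 to 1/(1 − a) = 1/(1 − 341) = -1/340. Expand this rational in ℤ_11: compute digits iteratively via d_i = x_i mod 11, x_{i+1} = (x_i − d_i)/11. The first 5 digits are (1, 9, 6, 2, 4).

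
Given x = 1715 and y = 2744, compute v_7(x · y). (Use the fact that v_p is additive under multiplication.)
v_7(4705960) = 6

v_p(x) = 3 (factor: 1715 = 7^3 · 5); v_p(y) = 3 (factor: 2744 = 7^3 · 8). Additivity: v_p(xy) = v_p(x) + v_p(y) = 3 + 3 = 6. (Direct check: xy = 4705960 = 7^6 · (40).)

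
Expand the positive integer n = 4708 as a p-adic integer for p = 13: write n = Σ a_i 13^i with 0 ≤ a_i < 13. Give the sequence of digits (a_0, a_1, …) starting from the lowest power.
(a_0, a_1, …) = (2, 11, 1, 2)

Repeated division by 13 gives the digits low-to-high: 4708 = 2 + 11·13^1 + 1·13^2 + 2·13^3. Digit sequence: (2, 11, 1, 2).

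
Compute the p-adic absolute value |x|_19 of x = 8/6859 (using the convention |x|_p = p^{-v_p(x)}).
|8/6859|_19 = 6859

Step 1 — compute v_19(x) by factoring powers of 19 out of the numerator and denominator: v_19(8/6859) = -3. Step 2 — apply |x|_p = p^{-v_p(x)} = 19^{3} = 6859.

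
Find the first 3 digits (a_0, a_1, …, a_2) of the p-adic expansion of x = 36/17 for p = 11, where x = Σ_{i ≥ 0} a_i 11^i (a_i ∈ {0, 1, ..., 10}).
(a_0, …, a_2) = (6, 10, 1)

v_11(36/17) = 0 (numerator and denominator both coprime to 11), so x ∈ ℤ_11^×. Compute digits iteratively via a_i = x_i mod 11, x_{i+1} = (x_i − a_i)/11, with x_0 = x:
  x_0 = 36/17;  a_0 = 6;  x_1 = (x_0 − 6)/11 = -6/17
  x_1 = -6/17;  a_1 = 10;  x_2 = (x_1 − 10)/11 = -16/17
  x_2 = -16/17;  a_2 = 1;  x_3 = (x_2 − 1)/11 = -3/17
Digits: (6, 10, 1).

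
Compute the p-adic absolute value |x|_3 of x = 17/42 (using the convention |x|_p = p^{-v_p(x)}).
|17/42|_3 = 3

Step 1 — compute v_3(x) by factoring powers of 3 out of the numerator and denominator: v_3(17/42) = -1. Step 2 — apply |x|_p = p^{-v_p(x)} = 3^{1} = 3.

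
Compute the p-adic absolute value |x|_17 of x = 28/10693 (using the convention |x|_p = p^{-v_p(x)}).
|28/10693|_17 = 289

Step 1 — compute v_17(x) by factoring powers of 17 out of the numerator and denominator: v_17(28/10693) = -2. Step 2 — apply |x|_p = p^{-v_p(x)} = 17^{2} = 289.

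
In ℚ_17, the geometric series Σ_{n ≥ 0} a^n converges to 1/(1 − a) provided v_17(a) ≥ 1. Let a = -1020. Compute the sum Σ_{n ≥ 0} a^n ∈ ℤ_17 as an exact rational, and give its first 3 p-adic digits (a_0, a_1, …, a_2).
Σ a^n = 1/(1 − a) = 1/1021;  first 3 digits = (1, 8, 9)

v_17(a) = 1 ≥ 1, so the series converges in ℤ_17 to 1/(1 − a) = 1/(1 − (-1020)) = 1/1021. Expand this rational in ℤ_17: compute digits iteratively via d_i = x_i mod 17, x_{i+1} = (x_i − d_i)/17. The first 3 digits are (1, 8, 9).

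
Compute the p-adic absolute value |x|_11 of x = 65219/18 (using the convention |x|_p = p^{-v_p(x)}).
|65219/18|_11 = 1/1331

Step 1 — compute v_11(x) by factoring powers of 11 out of the numerator and denominator: v_11(65219/18) = 3. Step 2 — apply |x|_p = p^{-v_p(x)} = 11^{-3} = 1/1331.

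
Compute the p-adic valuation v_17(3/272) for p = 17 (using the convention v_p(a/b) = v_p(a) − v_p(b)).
v_17(3/272) = -1

Factor powers of 17 from the numerator and denominator of the reduced fraction: 3 = 17^0 · 3 and 272 = 17^1 · 16. Apply v_p(a/b) = v_p(a) − v_p(b): v_17(3/272) = 0 − 1 = -1.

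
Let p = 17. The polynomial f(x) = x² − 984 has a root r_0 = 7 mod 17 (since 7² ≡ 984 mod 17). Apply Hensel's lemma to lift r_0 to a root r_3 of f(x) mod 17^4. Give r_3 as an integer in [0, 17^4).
r_3 = 44683 (mod 83521)

Hensel's recurrence: r_{i+1} = r_i − f(r_i)·(f′(r_i))^{-1} mod 17^{i+2}, with f′(x) = 2x. Iterate:
  r_0 = 7 (mod 17)
  r_1 = 177 (mod 289)
  r_2 = 466 (mod 4913)
  r_3 = 44683 (mod 83521)
Final: r_3 = 44683, and one checks f(r_3) ≡ 0 mod 17^4.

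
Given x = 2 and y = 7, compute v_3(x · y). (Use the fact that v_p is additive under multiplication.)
v_3(14) = 0

v_p(x) = 0 (factor: 2 = 3^0 · 2); v_p(y) = 0 (factor: 7 = 3^0 · 7). Additivity: v_p(xy) = v_p(x) + v_p(y) = 0 + 0 = 0. (Direct check: xy = 14 = 3^0 · (14).)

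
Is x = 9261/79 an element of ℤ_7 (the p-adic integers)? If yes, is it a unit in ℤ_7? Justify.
x ∈ ℤ_7 but not a unit; v_7(x) = 3 > 0

ℤ_7 = {x ∈ ℚ_7 : v_7(x) ≥ 0} and ℤ_7^× = {x ∈ ℤ_7 : v_7(x) = 0}. Here v_7(9261/79) = v_7(num) − v_7(den) = 3; compare against these criteria.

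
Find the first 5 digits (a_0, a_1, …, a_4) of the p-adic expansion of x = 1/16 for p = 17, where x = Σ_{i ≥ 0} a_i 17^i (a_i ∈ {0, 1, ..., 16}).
(a_0, …, a_4) = (16, 15, 15, 15, 15)

v_17(1/16) = 0 (numerator and denominator both coprime to 17), so x ∈ ℤ_17^×. Compute digits iteratively via a_i = x_i mod 17, x_{i+1} = (x_i − a_i)/17, with x_0 = x:
  x_0 = 1/16;  a_0 = 16;  x_1 = (x_0 − 16)/17 = -15/16
  x_1 = -15/16;  a_1 = 15;  x_2 = (x_1 − 15)/17 = -15/16
  x_2 = -15/16;  a_2 = 15;  x_3 = (x_2 − 15)/17 = -15/16
  x_3 = -15/16;  a_3 = 15;  x_4 = (x_3 − 15)/17 = -15/16
  x_4 = -15/16;  a_4 = 15;  x_5 = (x_4 − 15)/17 = -15/16
Digits: (16, 15, 15, 15, 15).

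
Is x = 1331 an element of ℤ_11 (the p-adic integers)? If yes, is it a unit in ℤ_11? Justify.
x ∈ ℤ_11 but not a unit; v_11(x) = 3 > 0

ℤ_11 = {x ∈ ℚ_11 : v_11(x) ≥ 0} and ℤ_11^× = {x ∈ ℤ_11 : v_11(x) = 0}. Here v_11(1331) = v_11(num) − v_11(den) = 3; compare against these criteria.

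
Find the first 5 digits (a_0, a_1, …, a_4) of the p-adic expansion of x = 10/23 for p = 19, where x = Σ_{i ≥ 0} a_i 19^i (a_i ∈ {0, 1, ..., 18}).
(a_0, …, a_4) = (12, 6, 17, 9, 16)

v_19(10/23) = 0 (numerator and denominator both coprime to 19), so x ∈ ℤ_19^×. Compute digits iteratively via a_i = x_i mod 19, x_{i+1} = (x_i − a_i)/19, with x_0 = x:
  x_0 = 10/23;  a_0 = 12;  x_1 = (x_0 − 12)/19 = -14/23
  x_1 = -14/23;  a_1 = 6;  x_2 = (x_1 − 6)/19 = -8/23
  x_2 = -8/23;  a_2 = 17;  x_3 = (x_2 − 17)/19 = -21/23
  x_3 = -21/23;  a_3 = 9;  x_4 = (x_3 − 9)/19 = -12/23
  x_4 = -12/23;  a_4 = 16;  x_5 = (x_4 − 16)/19 = -20/23
Digits: (12, 6, 17, 9, 16).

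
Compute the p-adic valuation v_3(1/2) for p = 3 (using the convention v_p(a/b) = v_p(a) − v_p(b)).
v_3(1/2) = 0

Factor powers of 3 from the numerator and denominator of the reduced fraction: 1 = 3^0 · 1 and 2 = 3^0 · 2. Apply v_p(a/b) = v_p(a) − v_p(b): v_3(1/2) = 0 − 0 = 0.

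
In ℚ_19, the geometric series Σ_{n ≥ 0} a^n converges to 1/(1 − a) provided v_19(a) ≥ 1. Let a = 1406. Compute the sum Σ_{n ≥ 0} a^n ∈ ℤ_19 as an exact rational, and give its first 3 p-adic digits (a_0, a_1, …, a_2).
Σ a^n = 1/(1 − a) = -1/1405;  first 3 digits = (1, 17, 7)

v_19(a) = 1 ≥ 1, so the series converges in ℤ_19 to 1/(1 − a) = 1/(1 − 1406) = -1/1405. Expand this rational in ℤ_19: compute digits iteratively via d_i = x_i mod 19, x_{i+1} = (x_i − d_i)/19. The first 3 digits are (1, 17, 7).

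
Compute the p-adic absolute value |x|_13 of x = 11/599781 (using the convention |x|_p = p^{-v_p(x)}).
|11/599781|_13 = 28561

Step 1 — compute v_13(x) by factoring powers of 13 out of the numerator and denominator: v_13(11/599781) = -4. Step 2 — apply |x|_p = p^{-v_p(x)} = 13^{4} = 28561.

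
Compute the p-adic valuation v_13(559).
v_13(559) = 1

v_13(n) is the largest exponent k such that 13^k divides n. Factor out: 559 = 13^1 · 43. (Sign doesn't affect v_p.) So v_13(559) = 1.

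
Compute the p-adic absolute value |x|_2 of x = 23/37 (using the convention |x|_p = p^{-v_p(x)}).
|23/37|_2 = 1

Step 1 — compute v_2(x) by factoring powers of 2 out of the numerator and denominator: v_2(23/37) = 0. Step 2 — apply |x|_p = p^{-v_p(x)} = 2^{0} = 1.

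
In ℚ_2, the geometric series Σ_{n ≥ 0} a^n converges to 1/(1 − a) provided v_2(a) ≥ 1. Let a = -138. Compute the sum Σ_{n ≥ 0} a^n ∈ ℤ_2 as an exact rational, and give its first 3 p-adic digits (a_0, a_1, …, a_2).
Σ a^n = 1/(1 − a) = 1/139;  first 3 digits = (1, 1, 0)

v_2(a) = 1 ≥ 1, so the series converges in ℤ_2 to 1/(1 − a) = 1/(1 − (-138)) = 1/139. Expand this rational in ℤ_2: compute digits iteratively via d_i = x_i mod 2, x_{i+1} = (x_i − d_i)/2. The first 3 digits are (1, 1, 0).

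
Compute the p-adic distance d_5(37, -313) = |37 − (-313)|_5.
d_5(37, -313) = 1/25

Step 1 — x − y = 37 − (-313) = 350. Step 2 — v_5(350) = 2 (factor: 350 = (5^2 · 14); the sign does not affect v_p). Step 3 — |x − y|_5 = 5^{-2} = 1/25.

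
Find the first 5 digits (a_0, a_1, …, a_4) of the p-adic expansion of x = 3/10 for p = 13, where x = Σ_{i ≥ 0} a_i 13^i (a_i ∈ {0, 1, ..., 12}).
(a_0, …, a_4) = (12, 3, 1, 9, 11)

v_13(3/10) = 0 (numerator and denominator both coprime to 13), so x ∈ ℤ_13^×. Compute digits iteratively via a_i = x_i mod 13, x_{i+1} = (x_i − a_i)/13, with x_0 = x:
  x_0 = 3/10;  a_0 = 12;  x_1 = (x_0 − 12)/13 = -9/10
  x_1 = -9/10;  a_1 = 3;  x_2 = (x_1 − 3)/13 = -3/10
  x_2 = -3/10;  a_2 = 1;  x_3 = (x_2 − 1)/13 = -1/10
  x_3 = -1/10;  a_3 = 9;  x_4 = (x_3 − 9)/13 = -7/10
  x_4 = -7/10;  a_4 = 11;  x_5 = (x_4 − 11)/13 = -9/10
Digits: (12, 3, 1, 9, 11).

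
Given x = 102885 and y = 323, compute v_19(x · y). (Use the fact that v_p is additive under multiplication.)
v_19(33231855) = 4

v_p(x) = 3 (factor: 102885 = 19^3 · 15); v_p(y) = 1 (factor: 323 = 19^1 · 17). Additivity: v_p(xy) = v_p(x) + v_p(y) = 3 + 1 = 4. (Direct check: xy = 33231855 = 19^4 · (255).)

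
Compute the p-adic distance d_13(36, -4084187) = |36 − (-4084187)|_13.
d_13(36, -4084187) = 1/371293

Step 1 — x − y = 36 − (-4084187) = 4084223. Step 2 — v_13(4084223) = 5 (factor: 4084223 = (13^5 · 11); the sign does not affect v_p). Step 3 — |x − y|_13 = 13^{-5} = 1/371293.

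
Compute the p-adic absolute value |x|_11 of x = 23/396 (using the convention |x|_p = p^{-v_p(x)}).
|23/396|_11 = 11

Step 1 — compute v_11(x) by factoring powers of 11 out of the numerator and denominator: v_11(23/396) = -1. Step 2 — apply |x|_p = p^{-v_p(x)} = 11^{1} = 11.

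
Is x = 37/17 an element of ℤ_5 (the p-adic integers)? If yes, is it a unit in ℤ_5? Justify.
x ∈ ℤ_5^× (unit); v_5(x) = 0

ℤ_5 = {x ∈ ℚ_5 : v_5(x) ≥ 0} and ℤ_5^× = {x ∈ ℤ_5 : v_5(x) = 0}. Here v_5(37/17) = v_5(num) − v_5(den) = 0; compare against these criteria.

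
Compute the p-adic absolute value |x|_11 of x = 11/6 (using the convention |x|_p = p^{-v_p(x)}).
|11/6|_11 = 1/11

Step 1 — compute v_11(x) by factoring powers of 11 out of the numerator and denominator: v_11(11/6) = 1. Step 2 — apply |x|_p = p^{-v_p(x)} = 11^{-1} = 1/11.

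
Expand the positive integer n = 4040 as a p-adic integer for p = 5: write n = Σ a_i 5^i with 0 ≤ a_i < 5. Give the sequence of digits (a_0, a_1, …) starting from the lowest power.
(a_0, a_1, …) = (0, 3, 1, 2, 1, 1)

Repeated division by 5 gives the digits low-to-high: 4040 = 3·5^1 + 1·5^2 + 2·5^3 + 1·5^4 + 1·5^5. Digit sequence: (0, 3, 1, 2, 1, 1).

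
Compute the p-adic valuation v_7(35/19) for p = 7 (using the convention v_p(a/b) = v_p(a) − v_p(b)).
v_7(35/19) = 1

Factor powers of 7 from the numerator and denominator of the reduced fraction: 35 = 7^1 · 5 and 19 = 7^0 · 19. Apply v_p(a/b) = v_p(a) − v_p(b): v_7(35/19) = 1 − 0 = 1.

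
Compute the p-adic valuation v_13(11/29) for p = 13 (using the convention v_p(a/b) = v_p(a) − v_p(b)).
v_13(11/29) = 0

Factor powers of 13 from the numerator and denominator of the reduced fraction: 11 = 13^0 · 11 and 29 = 13^0 · 29. Apply v_p(a/b) = v_p(a) − v_p(b): v_13(11/29) = 0 − 0 = 0.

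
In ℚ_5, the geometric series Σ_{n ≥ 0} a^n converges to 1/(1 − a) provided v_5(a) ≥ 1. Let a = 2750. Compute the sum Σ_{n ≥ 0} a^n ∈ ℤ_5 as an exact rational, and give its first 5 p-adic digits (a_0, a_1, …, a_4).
Σ a^n = 1/(1 − a) = -1/2749;  first 5 digits = (1, 0, 0, 2, 4)

v_5(a) = 3 ≥ 1, so the series converges in ℤ_5 to 1/(1 − a) = 1/(1 − 2750) = -1/2749. Expand this rational in ℤ_5: compute digits iteratively via d_i = x_i mod 5, x_{i+1} = (x_i − d_i)/5. The first 5 digits are (1, 0, 0, 2, 4).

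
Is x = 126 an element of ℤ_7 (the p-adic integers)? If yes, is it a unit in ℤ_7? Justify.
x ∈ ℤ_7 but not a unit; v_7(x) = 1 > 0

ℤ_7 = {x ∈ ℚ_7 : v_7(x) ≥ 0} and ℤ_7^× = {x ∈ ℤ_7 : v_7(x) = 0}. Here v_7(126) = v_7(num) − v_7(den) = 1; compare against these criteria.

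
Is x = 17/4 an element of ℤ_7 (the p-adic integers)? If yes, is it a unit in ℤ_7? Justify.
x ∈ ℤ_7^× (unit); v_7(x) = 0

ℤ_7 = {x ∈ ℚ_7 : v_7(x) ≥ 0} and ℤ_7^× = {x ∈ ℤ_7 : v_7(x) = 0}. Here v_7(17/4) = v_7(num) − v_7(den) = 0; compare against these criteria.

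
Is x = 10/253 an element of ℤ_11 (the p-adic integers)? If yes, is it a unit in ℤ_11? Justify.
x ∉ ℤ_11 (v_11(x) = -1 < 0)

ℤ_11 = {x ∈ ℚ_11 : v_11(x) ≥ 0} and ℤ_11^× = {x ∈ ℤ_11 : v_11(x) = 0}. Here v_11(10/253) = v_11(num) − v_11(den) = -1; compare against these criteria.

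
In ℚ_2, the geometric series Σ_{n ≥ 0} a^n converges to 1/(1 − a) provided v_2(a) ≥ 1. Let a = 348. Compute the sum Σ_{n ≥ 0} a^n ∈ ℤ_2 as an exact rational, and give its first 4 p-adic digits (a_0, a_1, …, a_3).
Σ a^n = 1/(1 − a) = -1/347;  first 4 digits = (1, 0, 1, 1)

v_2(a) = 2 ≥ 1, so the series converges in ℤ_2 to 1/(1 − a) = 1/(1 − 348) = -1/347. Expand this rational in ℤ_2: compute digits iteratively via d_i = x_i mod 2, x_{i+1} = (x_i − d_i)/2. The first 4 digits are (1, 0, 1, 1).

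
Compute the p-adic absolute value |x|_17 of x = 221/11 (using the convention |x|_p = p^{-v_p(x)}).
|221/11|_17 = 1/17

Step 1 — compute v_17(x) by factoring powers of 17 out of the numerator and denominator: v_17(221/11) = 1. Step 2 — apply |x|_p = p^{-v_p(x)} = 17^{-1} = 1/17.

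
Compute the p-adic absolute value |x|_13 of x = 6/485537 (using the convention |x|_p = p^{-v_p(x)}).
|6/485537|_13 = 28561

Step 1 — compute v_13(x) by factoring powers of 13 out of the numerator and denominator: v_13(6/485537) = -4. Step 2 — apply |x|_p = p^{-v_p(x)} = 13^{4} = 28561.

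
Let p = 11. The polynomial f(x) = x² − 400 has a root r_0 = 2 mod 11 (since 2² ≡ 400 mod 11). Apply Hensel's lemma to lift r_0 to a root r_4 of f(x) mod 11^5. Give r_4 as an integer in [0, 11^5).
r_4 = 161031 (mod 161051)

Hensel's recurrence: r_{i+1} = r_i − f(r_i)·(f′(r_i))^{-1} mod 11^{i+2}, with f′(x) = 2x. Iterate:
  r_0 = 2 (mod 11)
  r_1 = 101 (mod 121)
  r_2 = 1311 (mod 1331)
  r_3 = 14621 (mod 14641)
  r_4 = 161031 (mod 161051)
Final: r_4 = 161031, and one checks f(r_4) ≡ 0 mod 11^5.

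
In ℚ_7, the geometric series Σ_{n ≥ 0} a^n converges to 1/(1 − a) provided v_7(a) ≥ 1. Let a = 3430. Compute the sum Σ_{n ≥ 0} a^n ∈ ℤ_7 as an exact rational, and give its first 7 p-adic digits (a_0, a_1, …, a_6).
Σ a^n = 1/(1 − a) = -1/3429;  first 7 digits = (1, 0, 0, 3, 1, 0, 2)

v_7(a) = 3 ≥ 1, so the series converges in ℤ_7 to 1/(1 − a) = 1/(1 − 3430) = -1/3429. Expand this rational in ℤ_7: compute digits iteratively via d_i = x_i mod 7, x_{i+1} = (x_i − d_i)/7. The first 7 digits are (1, 0, 0, 3, 1, 0, 2).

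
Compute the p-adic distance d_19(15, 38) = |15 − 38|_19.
d_19(15, 38) = 1

Step 1 — x − y = 15 − 38 = -23. Step 2 — v_19(-23) = 0 (factor: -23 = −(19^0 · 23); the sign does not affect v_p). Step 3 — |x − y|_19 = 19^{0} = 1.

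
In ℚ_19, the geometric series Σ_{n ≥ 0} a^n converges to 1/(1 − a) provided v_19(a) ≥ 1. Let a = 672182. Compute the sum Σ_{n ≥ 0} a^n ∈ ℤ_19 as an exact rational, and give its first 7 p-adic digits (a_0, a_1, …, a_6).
Σ a^n = 1/(1 − a) = -1/672181;  first 7 digits = (1, 0, 0, 3, 5, 0, 9)

v_19(a) = 3 ≥ 1, so the series converges in ℤ_19 to 1/(1 − a) = 1/(1 − 672182) = -1/672181. Expand this rational in ℤ_19: compute digits iteratively via d_i = x_i mod 19, x_{i+1} = (x_i − d_i)/19. The first 7 digits are (1, 0, 0, 3, 5, 0, 9).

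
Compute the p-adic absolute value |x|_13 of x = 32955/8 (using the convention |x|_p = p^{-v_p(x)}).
|32955/8|_13 = 1/2197

Step 1 — compute v_13(x) by factoring powers of 13 out of the numerator and denominator: v_13(32955/8) = 3. Step 2 — apply |x|_p = p^{-v_p(x)} = 13^{-3} = 1/2197.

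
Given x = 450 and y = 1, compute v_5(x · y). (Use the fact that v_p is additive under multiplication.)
v_5(450) = 2

v_p(x) = 2 (factor: 450 = 5^2 · 18); v_p(y) = 0 (factor: 1 = 5^0 · 1). Additivity: v_p(xy) = v_p(x) + v_p(y) = 2 + 0 = 2. (Direct check: xy = 450 = 5^2 · (18).)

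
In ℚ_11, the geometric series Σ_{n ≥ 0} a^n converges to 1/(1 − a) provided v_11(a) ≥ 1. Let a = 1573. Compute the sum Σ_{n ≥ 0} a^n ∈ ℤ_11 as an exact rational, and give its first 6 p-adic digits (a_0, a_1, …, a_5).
Σ a^n = 1/(1 − a) = -1/1572;  first 6 digits = (1, 0, 2, 1, 4, 4)

v_11(a) = 2 ≥ 1, so the series converges in ℤ_11 to 1/(1 − a) = 1/(1 − 1573) = -1/1572. Expand this rational in ℤ_11: compute digits iteratively via d_i = x_i mod 11, x_{i+1} = (x_i − d_i)/11. The first 6 digits are (1, 0, 2, 1, 4, 4).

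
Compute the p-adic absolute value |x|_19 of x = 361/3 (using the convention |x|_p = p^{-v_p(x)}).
|361/3|_19 = 1/361

Step 1 — compute v_19(x) by factoring powers of 19 out of the numerator and denominator: v_19(361/3) = 2. Step 2 — apply |x|_p = p^{-v_p(x)} = 19^{-2} = 1/361.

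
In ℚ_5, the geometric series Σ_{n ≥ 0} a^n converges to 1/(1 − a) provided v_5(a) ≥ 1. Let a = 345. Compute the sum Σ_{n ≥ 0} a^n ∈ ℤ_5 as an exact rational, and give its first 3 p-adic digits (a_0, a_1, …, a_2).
Σ a^n = 1/(1 − a) = -1/344;  first 3 digits = (1, 4, 4)

v_5(a) = 1 ≥ 1, so the series converges in ℤ_5 to 1/(1 − a) = 1/(1 − 345) = -1/344. Expand this rational in ℤ_5: compute digits iteratively via d_i = x_i mod 5, x_{i+1} = (x_i − d_i)/5. The first 3 digits are (1, 4, 4).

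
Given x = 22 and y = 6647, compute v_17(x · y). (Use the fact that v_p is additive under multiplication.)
v_17(146234) = 2

v_p(x) = 0 (factor: 22 = 17^0 · 22); v_p(y) = 2 (factor: 6647 = 17^2 · 23). Additivity: v_p(xy) = v_p(x) + v_p(y) = 0 + 2 = 2. (Direct check: xy = 146234 = 17^2 · (506).)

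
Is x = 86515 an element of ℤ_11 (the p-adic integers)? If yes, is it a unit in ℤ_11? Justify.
x ∈ ℤ_11 but not a unit; v_11(x) = 3 > 0

ℤ_11 = {x ∈ ℚ_11 : v_11(x) ≥ 0} and ℤ_11^× = {x ∈ ℤ_11 : v_11(x) = 0}. Here v_11(86515) = v_11(num) − v_11(den) = 3; compare against these criteria.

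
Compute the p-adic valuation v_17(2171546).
v_17(2171546) = 4

v_17(n) is the largest exponent k such that 17^k divides n. Factor out: 2171546 = 17^4 · 26. (Sign doesn't affect v_p.) So v_17(2171546) = 4.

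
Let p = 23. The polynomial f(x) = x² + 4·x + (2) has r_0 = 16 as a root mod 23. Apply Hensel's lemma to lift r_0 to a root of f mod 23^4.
r_3 = 170492 (mod 279841)

Hensel: r_{i+1} = r_i − f(r_i)·(f′(r_i))^{-1} mod 23^{i+2}, f′(x) = 2x + 4. Iterate:
  r_0 = 16 (mod 23)
  r_1 = 154 (mod 529)
  r_2 = 154 (mod 12167)
  r_3 = 170492 (mod 279841)
Final: r = 170492 satisfies f(r) ≡ 0 mod 23^4.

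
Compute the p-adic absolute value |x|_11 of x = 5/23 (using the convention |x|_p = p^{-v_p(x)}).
|5/23|_11 = 1

Step 1 — compute v_11(x) by factoring powers of 11 out of the numerator and denominator: v_11(5/23) = 0. Step 2 — apply |x|_p = p^{-v_p(x)} = 11^{0} = 1.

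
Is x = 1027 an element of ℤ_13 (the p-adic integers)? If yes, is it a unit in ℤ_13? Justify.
x ∈ ℤ_13 but not a unit; v_13(x) = 1 > 0

ℤ_13 = {x ∈ ℚ_13 : v_13(x) ≥ 0} and ℤ_13^× = {x ∈ ℤ_13 : v_13(x) = 0}. Here v_13(1027) = v_13(num) − v_13(den) = 1; compare against these criteria.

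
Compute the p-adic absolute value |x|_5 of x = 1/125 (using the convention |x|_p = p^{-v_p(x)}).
|1/125|_5 = 125

Step 1 — compute v_5(x) by factoring powers of 5 out of the numerator and denominator: v_5(1/125) = -3. Step 2 — apply |x|_p = p^{-v_p(x)} = 5^{3} = 125.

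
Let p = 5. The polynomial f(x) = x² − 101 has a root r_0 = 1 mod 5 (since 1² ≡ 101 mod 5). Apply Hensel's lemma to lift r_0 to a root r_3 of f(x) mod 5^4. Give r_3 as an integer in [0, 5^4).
r_3 = 51 (mod 625)

Hensel's recurrence: r_{i+1} = r_i − f(r_i)·(f′(r_i))^{-1} mod 5^{i+2}, with f′(x) = 2x. Iterate:
  r_0 = 1 (mod 5)
  r_1 = 1 (mod 25)
  r_2 = 51 (mod 125)
  r_3 = 51 (mod 625)
Final: r_3 = 51, and one checks f(r_3) ≡ 0 mod 5^4.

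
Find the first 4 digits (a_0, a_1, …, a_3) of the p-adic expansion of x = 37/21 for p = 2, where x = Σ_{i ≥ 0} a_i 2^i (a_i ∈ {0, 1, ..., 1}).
(a_0, …, a_3) = (1, 0, 0, 0)

v_2(37/21) = 0 (numerator and denominator both coprime to 2), so x ∈ ℤ_2^×. Compute digits iteratively via a_i = x_i mod 2, x_{i+1} = (x_i − a_i)/2, with x_0 = x:
  x_0 = 37/21;  a_0 = 1;  x_1 = (x_0 − 1)/2 = 8/21
  x_1 = 8/21;  a_1 = 0;  x_2 = (x_1 − 0)/2 = 4/21
  x_2 = 4/21;  a_2 = 0;  x_3 = (x_2 − 0)/2 = 2/21
  x_3 = 2/21;  a_3 = 0;  x_4 = (x_3 − 0)/2 = 1/21
Digits: (1, 0, 0, 0).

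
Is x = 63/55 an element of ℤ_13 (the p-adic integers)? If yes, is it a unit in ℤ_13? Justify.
x ∈ ℤ_13^× (unit); v_13(x) = 0

ℤ_13 = {x ∈ ℚ_13 : v_13(x) ≥ 0} and ℤ_13^× = {x ∈ ℤ_13 : v_13(x) = 0}. Here v_13(63/55) = v_13(num) − v_13(den) = 0; compare against these criteria.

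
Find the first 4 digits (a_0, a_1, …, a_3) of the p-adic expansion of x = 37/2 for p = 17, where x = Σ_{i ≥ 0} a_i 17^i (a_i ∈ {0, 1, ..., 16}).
(a_0, …, a_3) = (10, 9, 8, 8)

v_17(37/2) = 0 (numerator and denominator both coprime to 17), so x ∈ ℤ_17^×. Compute digits iteratively via a_i = x_i mod 17, x_{i+1} = (x_i − a_i)/17, with x_0 = x:
  x_0 = 37/2;  a_0 = 10;  x_1 = (x_0 − 10)/17 = 1/2
  x_1 = 1/2;  a_1 = 9;  x_2 = (x_1 − 9)/17 = -1/2
  x_2 = -1/2;  a_2 = 8;  x_3 = (x_2 − 8)/17 = -1/2
  x_3 = -1/2;  a_3 = 8;  x_4 = (x_3 − 8)/17 = -1/2
Digits: (10, 9, 8, 8).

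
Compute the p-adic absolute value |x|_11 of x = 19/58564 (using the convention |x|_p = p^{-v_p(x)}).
|19/58564|_11 = 14641

Step 1 — compute v_11(x) by factoring powers of 11 out of the numerator and denominator: v_11(19/58564) = -4. Step 2 — apply |x|_p = p^{-v_p(x)} = 11^{4} = 14641.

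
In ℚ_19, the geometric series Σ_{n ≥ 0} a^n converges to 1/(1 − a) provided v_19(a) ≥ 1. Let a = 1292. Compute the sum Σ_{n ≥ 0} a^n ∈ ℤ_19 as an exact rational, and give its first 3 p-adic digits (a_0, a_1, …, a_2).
Σ a^n = 1/(1 − a) = -1/1291;  first 3 digits = (1, 11, 10)

v_19(a) = 1 ≥ 1, so the series converges in ℤ_19 to 1/(1 − a) = 1/(1 − 1292) = -1/1291. Expand this rational in ℤ_19: compute digits iteratively via d_i = x_i mod 19, x_{i+1} = (x_i − d_i)/19. The first 3 digits are (1, 11, 10).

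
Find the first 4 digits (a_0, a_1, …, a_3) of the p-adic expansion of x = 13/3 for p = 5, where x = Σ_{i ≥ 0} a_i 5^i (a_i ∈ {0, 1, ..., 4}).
(a_0, …, a_3) = (1, 4, 1, 3)

v_5(13/3) = 0 (numerator and denominator both coprime to 5), so x ∈ ℤ_5^×. Compute digits iteratively via a_i = x_i mod 5, x_{i+1} = (x_i − a_i)/5, with x_0 = x:
  x_0 = 13/3;  a_0 = 1;  x_1 = (x_0 − 1)/5 = 2/3
  x_1 = 2/3;  a_1 = 4;  x_2 = (x_1 − 4)/5 = -2/3
  x_2 = -2/3;  a_2 = 1;  x_3 = (x_2 − 1)/5 = -1/3
  x_3 = -1/3;  a_3 = 3;  x_4 = (x_3 − 3)/5 = -2/3
Digits: (1, 4, 1, 3).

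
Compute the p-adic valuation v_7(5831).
v_7(5831) = 3

v_7(n) is the largest exponent k such that 7^k divides n. Factor out: 5831 = 7^3 · 17. (Sign doesn't affect v_p.) So v_7(5831) = 3.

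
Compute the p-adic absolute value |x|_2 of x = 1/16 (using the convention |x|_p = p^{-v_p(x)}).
|1/16|_2 = 16

Step 1 — compute v_2(x) by factoring powers of 2 out of the numerator and denominator: v_2(1/16) = -4. Step 2 — apply |x|_p = p^{-v_p(x)} = 2^{4} = 16.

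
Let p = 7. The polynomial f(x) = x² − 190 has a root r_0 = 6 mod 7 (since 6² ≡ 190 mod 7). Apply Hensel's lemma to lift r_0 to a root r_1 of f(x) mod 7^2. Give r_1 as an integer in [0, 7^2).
r_1 = 27 (mod 49)

Hensel's recurrence: r_{i+1} = r_i − f(r_i)·(f′(r_i))^{-1} mod 7^{i+2}, with f′(x) = 2x. Iterate:
  r_0 = 6 (mod 7)
  r_1 = 27 (mod 49)
Final: r_1 = 27, and one checks f(r_1) ≡ 0 mod 7^2.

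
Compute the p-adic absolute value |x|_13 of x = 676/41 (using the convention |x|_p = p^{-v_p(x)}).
|676/41|_13 = 1/169

Step 1 — compute v_13(x) by factoring powers of 13 out of the numerator and denominator: v_13(676/41) = 2. Step 2 — apply |x|_p = p^{-v_p(x)} = 13^{-2} = 1/169.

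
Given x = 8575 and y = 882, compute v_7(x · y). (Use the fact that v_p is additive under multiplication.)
v_7(7563150) = 5

v_p(x) = 3 (factor: 8575 = 7^3 · 25); v_p(y) = 2 (factor: 882 = 7^2 · 18). Additivity: v_p(xy) = v_p(x) + v_p(y) = 3 + 2 = 5. (Direct check: xy = 7563150 = 7^5 · (450).)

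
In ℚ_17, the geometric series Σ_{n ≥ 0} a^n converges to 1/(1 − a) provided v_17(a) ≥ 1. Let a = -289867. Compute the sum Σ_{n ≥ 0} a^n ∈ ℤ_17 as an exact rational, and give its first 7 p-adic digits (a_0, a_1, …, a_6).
Σ a^n = 1/(1 − a) = 1/289868;  first 7 digits = (1, 0, 0, 9, 13, 16, 12)

v_17(a) = 3 ≥ 1, so the series converges in ℤ_17 to 1/(1 − a) = 1/(1 − (-289867)) = 1/289868. Expand this rational in ℤ_17: compute digits iteratively via d_i = x_i mod 17, x_{i+1} = (x_i − d_i)/17. The first 7 digits are (1, 0, 0, 9, 13, 16, 12).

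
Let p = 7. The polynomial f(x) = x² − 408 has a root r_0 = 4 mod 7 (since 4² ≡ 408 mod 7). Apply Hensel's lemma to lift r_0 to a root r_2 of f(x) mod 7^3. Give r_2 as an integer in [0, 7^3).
r_2 = 53 (mod 343)

Hensel's recurrence: r_{i+1} = r_i − f(r_i)·(f′(r_i))^{-1} mod 7^{i+2}, with f′(x) = 2x. Iterate:
  r_0 = 4 (mod 7)
  r_1 = 4 (mod 49)
  r_2 = 53 (mod 343)
Final: r_2 = 53, and one checks f(r_2) ≡ 0 mod 7^3.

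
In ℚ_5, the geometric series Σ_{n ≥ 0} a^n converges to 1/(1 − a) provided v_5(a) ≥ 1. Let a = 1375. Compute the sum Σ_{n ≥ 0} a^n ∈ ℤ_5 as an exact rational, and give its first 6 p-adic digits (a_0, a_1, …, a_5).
Σ a^n = 1/(1 − a) = -1/1374;  first 6 digits = (1, 0, 0, 1, 2, 0)

v_5(a) = 3 ≥ 1, so the series converges in ℤ_5 to 1/(1 − a) = 1/(1 − 1375) = -1/1374. Expand this rational in ℤ_5: compute digits iteratively via d_i = x_i mod 5, x_{i+1} = (x_i − d_i)/5. The first 6 digits are (1, 0, 0, 1, 2, 0).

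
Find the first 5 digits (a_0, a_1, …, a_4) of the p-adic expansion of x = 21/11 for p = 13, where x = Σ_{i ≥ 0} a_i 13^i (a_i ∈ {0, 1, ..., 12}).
(a_0, …, a_4) = (9, 3, 8, 10, 11)

v_13(21/11) = 0 (numerator and denominator both coprime to 13), so x ∈ ℤ_13^×. Compute digits iteratively via a_i = x_i mod 13, x_{i+1} = (x_i − a_i)/13, with x_0 = x:
  x_0 = 21/11;  a_0 = 9;  x_1 = (x_0 − 9)/13 = -6/11
  x_1 = -6/11;  a_1 = 3;  x_2 = (x_1 − 3)/13 = -3/11
  x_2 = -3/11;  a_2 = 8;  x_3 = (x_2 − 8)/13 = -7/11
  x_3 = -7/11;  a_3 = 10;  x_4 = (x_3 − 10)/13 = -9/11
  x_4 = -9/11;  a_4 = 11;  x_5 = (x_4 − 11)/13 = -10/11
Digits: (9, 3, 8, 10, 11).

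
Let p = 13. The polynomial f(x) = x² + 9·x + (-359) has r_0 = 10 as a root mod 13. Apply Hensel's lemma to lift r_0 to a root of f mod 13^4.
r_3 = 5925 (mod 28561)

Hensel: r_{i+1} = r_i − f(r_i)·(f′(r_i))^{-1} mod 13^{i+2}, f′(x) = 2x + 9. Iterate:
  r_0 = 10 (mod 13)
  r_1 = 10 (mod 169)
  r_2 = 1531 (mod 2197)
  r_3 = 5925 (mod 28561)
Final: r = 5925 satisfies f(r) ≡ 0 mod 13^4.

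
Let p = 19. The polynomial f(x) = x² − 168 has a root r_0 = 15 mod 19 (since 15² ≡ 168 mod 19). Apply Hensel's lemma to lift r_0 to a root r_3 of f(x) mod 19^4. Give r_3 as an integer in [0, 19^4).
r_3 = 93476 (mod 130321)

Hensel's recurrence: r_{i+1} = r_i − f(r_i)·(f′(r_i))^{-1} mod 19^{i+2}, with f′(x) = 2x. Iterate:
  r_0 = 15 (mod 19)
  r_1 = 338 (mod 361)
  r_2 = 4309 (mod 6859)
  r_3 = 93476 (mod 130321)
Final: r_3 = 93476, and one checks f(r_3) ≡ 0 mod 19^4.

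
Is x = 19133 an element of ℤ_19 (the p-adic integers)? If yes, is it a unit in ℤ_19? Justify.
x ∈ ℤ_19 but not a unit; v_19(x) = 2 > 0

ℤ_19 = {x ∈ ℚ_19 : v_19(x) ≥ 0} and ℤ_19^× = {x ∈ ℤ_19 : v_19(x) = 0}. Here v_19(19133) = v_19(num) − v_19(den) = 2; compare against these criteria.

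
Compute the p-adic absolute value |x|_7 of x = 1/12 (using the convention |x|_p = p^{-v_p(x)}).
|1/12|_7 = 1

Step 1 — compute v_7(x) by factoring powers of 7 out of the numerator and denominator: v_7(1/12) = 0. Step 2 — apply |x|_p = p^{-v_p(x)} = 7^{0} = 1.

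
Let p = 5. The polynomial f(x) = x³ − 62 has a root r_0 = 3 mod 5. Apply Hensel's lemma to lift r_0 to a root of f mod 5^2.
r_1 = 8 (mod 25)

Hensel: r_{i+1} = r_i − f(r_i)/f′(r_i) mod 5^{i+2}, where f′(x) = 3x². Iterate:
  r_0 = 3 (mod 5)
  r_1 = 8 (mod 25)
Final: r = 8 with f(r) ≡ 0 mod 5^2.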